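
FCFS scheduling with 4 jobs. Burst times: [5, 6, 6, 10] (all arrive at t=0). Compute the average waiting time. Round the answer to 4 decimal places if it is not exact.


FCFS order (as given): [5, 6, 6, 10]
Waiting times:
  Job 1: wait = 0
  Job 2: wait = 5
  Job 3: wait = 11
  Job 4: wait = 17
Sum of waiting times = 33
Average waiting time = 33/4 = 8.25

8.25


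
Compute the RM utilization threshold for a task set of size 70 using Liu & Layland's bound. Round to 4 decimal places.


Compute 2^(1/70) = 1.0099512906
Subtract 1: 1.0099512906 - 1 = 0.0099512906
Multiply by n: 70 * 0.0099512906 = 0.6965903420
Round to 4 dp: 0.6966

0.6966


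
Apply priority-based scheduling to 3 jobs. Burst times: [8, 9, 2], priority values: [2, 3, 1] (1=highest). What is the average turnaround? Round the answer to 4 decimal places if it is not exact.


Sort by priority (ascending = highest first):
Order: [(1, 2), (2, 8), (3, 9)]
Completion times:
  Priority 1, burst=2, C=2
  Priority 2, burst=8, C=10
  Priority 3, burst=9, C=19
Average turnaround = 31/3 = 10.3333

10.3333


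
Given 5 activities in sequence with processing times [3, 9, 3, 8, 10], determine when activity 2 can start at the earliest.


Activity 2 starts after activities 1 through 1 complete.
Predecessor durations: [3]
ES = 3 = 3

3


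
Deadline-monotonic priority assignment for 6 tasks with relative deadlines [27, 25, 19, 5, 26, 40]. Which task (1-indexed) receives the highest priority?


Sort tasks by relative deadline (ascending):
  Task 4: deadline = 5
  Task 3: deadline = 19
  Task 2: deadline = 25
  Task 5: deadline = 26
  Task 1: deadline = 27
  Task 6: deadline = 40
Priority order (highest first): [4, 3, 2, 5, 1, 6]
Highest priority task = 4

4


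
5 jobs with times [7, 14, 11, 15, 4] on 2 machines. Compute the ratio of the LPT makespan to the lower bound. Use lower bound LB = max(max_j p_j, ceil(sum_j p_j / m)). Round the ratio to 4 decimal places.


LPT order: [15, 14, 11, 7, 4]
Machine loads after assignment: [26, 25]
LPT makespan = 26
Lower bound = max(max_job, ceil(total/2)) = max(15, 26) = 26
Ratio = 26 / 26 = 1.0

1.0


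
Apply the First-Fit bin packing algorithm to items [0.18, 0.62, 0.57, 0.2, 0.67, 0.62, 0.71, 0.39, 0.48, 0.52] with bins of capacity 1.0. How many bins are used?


Place items sequentially using First-Fit:
  Item 0.18 -> new Bin 1
  Item 0.62 -> Bin 1 (now 0.8)
  Item 0.57 -> new Bin 2
  Item 0.2 -> Bin 1 (now 1.0)
  Item 0.67 -> new Bin 3
  Item 0.62 -> new Bin 4
  Item 0.71 -> new Bin 5
  Item 0.39 -> Bin 2 (now 0.96)
  Item 0.48 -> new Bin 6
  Item 0.52 -> Bin 6 (now 1.0)
Total bins used = 6

6


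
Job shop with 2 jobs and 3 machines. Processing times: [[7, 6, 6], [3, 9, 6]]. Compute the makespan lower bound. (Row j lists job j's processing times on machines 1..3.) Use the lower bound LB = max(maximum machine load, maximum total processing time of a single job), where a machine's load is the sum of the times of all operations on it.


Machine loads:
  Machine 1: 7 + 3 = 10
  Machine 2: 6 + 9 = 15
  Machine 3: 6 + 6 = 12
Max machine load = 15
Job totals:
  Job 1: 19
  Job 2: 18
Max job total = 19
Lower bound = max(15, 19) = 19

19


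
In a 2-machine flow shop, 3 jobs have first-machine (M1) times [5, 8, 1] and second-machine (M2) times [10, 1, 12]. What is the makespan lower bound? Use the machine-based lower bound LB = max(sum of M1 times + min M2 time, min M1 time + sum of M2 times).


LB1 = sum(M1 times) + min(M2 times) = 14 + 1 = 15
LB2 = min(M1 times) + sum(M2 times) = 1 + 23 = 24
Lower bound = max(LB1, LB2) = max(15, 24) = 24

24


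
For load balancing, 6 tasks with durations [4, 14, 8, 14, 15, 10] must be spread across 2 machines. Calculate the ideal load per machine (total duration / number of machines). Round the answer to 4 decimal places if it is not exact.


Total processing time = 4 + 14 + 8 + 14 + 15 + 10 = 65
Number of machines = 2
Ideal balanced load = 65 / 2 = 32.5

32.5


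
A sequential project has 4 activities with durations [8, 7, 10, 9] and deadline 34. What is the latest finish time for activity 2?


LF(activity 2) = deadline - sum of successor durations
Successors: activities 3 through 4 with durations [10, 9]
Sum of successor durations = 19
LF = 34 - 19 = 15

15


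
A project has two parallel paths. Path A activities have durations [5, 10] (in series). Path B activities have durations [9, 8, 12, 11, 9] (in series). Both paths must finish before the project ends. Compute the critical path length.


Path A total = 5 + 10 = 15
Path B total = 9 + 8 + 12 + 11 + 9 = 49
Critical path = longest path = max(15, 49) = 49

49


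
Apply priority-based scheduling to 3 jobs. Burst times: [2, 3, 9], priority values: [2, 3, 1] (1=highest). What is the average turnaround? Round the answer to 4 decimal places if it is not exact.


Sort by priority (ascending = highest first):
Order: [(1, 9), (2, 2), (3, 3)]
Completion times:
  Priority 1, burst=9, C=9
  Priority 2, burst=2, C=11
  Priority 3, burst=3, C=14
Average turnaround = 34/3 = 11.3333

11.3333


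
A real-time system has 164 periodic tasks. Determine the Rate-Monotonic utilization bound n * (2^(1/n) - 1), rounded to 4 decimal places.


Compute 2^(1/164) = 1.0042354515
Subtract 1: 1.0042354515 - 1 = 0.0042354515
Multiply by n: 164 * 0.0042354515 = 0.6946140460
Round to 4 dp: 0.6946

0.6946


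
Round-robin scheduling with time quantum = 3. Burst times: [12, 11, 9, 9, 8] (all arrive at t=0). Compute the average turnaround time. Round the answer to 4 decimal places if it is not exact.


Time quantum = 3
Execution trace:
  J1 runs 3 units, time = 3
  J2 runs 3 units, time = 6
  J3 runs 3 units, time = 9
  J4 runs 3 units, time = 12
  J5 runs 3 units, time = 15
  J1 runs 3 units, time = 18
  J2 runs 3 units, time = 21
  J3 runs 3 units, time = 24
  J4 runs 3 units, time = 27
  J5 runs 3 units, time = 30
  J1 runs 3 units, time = 33
  J2 runs 3 units, time = 36
  J3 runs 3 units, time = 39
  J4 runs 3 units, time = 42
  J5 runs 2 units, time = 44
  J1 runs 3 units, time = 47
  J2 runs 2 units, time = 49
Finish times: [47, 49, 39, 42, 44]
Average turnaround = 221/5 = 44.2

44.2


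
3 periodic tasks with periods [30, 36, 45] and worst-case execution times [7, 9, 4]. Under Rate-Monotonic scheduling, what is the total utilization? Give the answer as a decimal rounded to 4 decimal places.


Compute individual utilizations (exact fractions):
  Task 1: C/T = 7/30 (approx. 0.2333)
  Task 2: C/T = 9/36 = 1/4 (approx. 0.25)
  Task 3: C/T = 4/45 (approx. 0.0889)
Total utilization U = 7/30 + 1/4 + 4/45 = 103/180
Rounded to 4 decimal places: U = 0.5722
RM (Liu & Layland) bound for 3 tasks = 0.779763; compare with U = 103/180 (approx. 0.572222)
U <= bound, so schedulable by RM sufficient condition.

0.5722


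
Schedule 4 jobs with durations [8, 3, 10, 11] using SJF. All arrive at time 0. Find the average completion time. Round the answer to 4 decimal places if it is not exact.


SJF order (ascending): [3, 8, 10, 11]
Completion times:
  Job 1: burst=3, C=3
  Job 2: burst=8, C=11
  Job 3: burst=10, C=21
  Job 4: burst=11, C=32
Average completion = 67/4 = 16.75

16.75


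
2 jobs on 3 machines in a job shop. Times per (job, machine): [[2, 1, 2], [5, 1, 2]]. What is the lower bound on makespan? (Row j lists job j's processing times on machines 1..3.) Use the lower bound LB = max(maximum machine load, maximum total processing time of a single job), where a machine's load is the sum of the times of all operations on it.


Machine loads:
  Machine 1: 2 + 5 = 7
  Machine 2: 1 + 1 = 2
  Machine 3: 2 + 2 = 4
Max machine load = 7
Job totals:
  Job 1: 5
  Job 2: 8
Max job total = 8
Lower bound = max(7, 8) = 8

8


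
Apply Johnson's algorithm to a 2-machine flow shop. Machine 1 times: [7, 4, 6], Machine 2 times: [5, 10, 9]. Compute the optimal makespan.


Apply Johnson's rule:
  Group 1 (a <= b): [(2, 4, 10), (3, 6, 9)]
  Group 2 (a > b): [(1, 7, 5)]
Optimal job order: [2, 3, 1]
Schedule:
  Job 2: M1 done at 4, M2 done at 14
  Job 3: M1 done at 10, M2 done at 23
  Job 1: M1 done at 17, M2 done at 28
Makespan = 28

28


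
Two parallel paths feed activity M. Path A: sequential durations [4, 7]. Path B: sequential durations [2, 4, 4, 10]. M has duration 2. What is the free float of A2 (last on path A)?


ES(A2) = sum of predecessors on chain A = 4
EF(A2) = ES + duration = 4 + 7 = 11
Successor of A2 is M. ES(M) = max(sum(A), sum(B)) = max(11, 20) = 20
Free float = ES(successor) - EF(current) = 20 - 11 = 9

9


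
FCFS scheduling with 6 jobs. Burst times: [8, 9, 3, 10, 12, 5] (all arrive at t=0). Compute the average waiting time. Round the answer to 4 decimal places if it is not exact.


FCFS order (as given): [8, 9, 3, 10, 12, 5]
Waiting times:
  Job 1: wait = 0
  Job 2: wait = 8
  Job 3: wait = 17
  Job 4: wait = 20
  Job 5: wait = 30
  Job 6: wait = 42
Sum of waiting times = 117
Average waiting time = 117/6 = 19.5

19.5


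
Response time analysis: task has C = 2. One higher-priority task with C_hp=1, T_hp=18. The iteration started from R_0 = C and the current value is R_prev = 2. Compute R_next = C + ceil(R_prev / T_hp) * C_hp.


R_next = C + ceil(R_prev / T_hp) * C_hp
ceil(2 / 18) = ceil(0.1111) = 1
Interference = 1 * 1 = 1
R_next = 2 + 1 = 3

3


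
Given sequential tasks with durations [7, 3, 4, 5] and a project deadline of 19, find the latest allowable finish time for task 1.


LF(activity 1) = deadline - sum of successor durations
Successors: activities 2 through 4 with durations [3, 4, 5]
Sum of successor durations = 12
LF = 19 - 12 = 7

7


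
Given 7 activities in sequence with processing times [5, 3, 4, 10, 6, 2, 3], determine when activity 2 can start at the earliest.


Activity 2 starts after activities 1 through 1 complete.
Predecessor durations: [5]
ES = 5 = 5

5


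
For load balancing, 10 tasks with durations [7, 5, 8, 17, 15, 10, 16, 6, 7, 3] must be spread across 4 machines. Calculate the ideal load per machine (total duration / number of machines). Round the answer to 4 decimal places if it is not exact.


Total processing time = 7 + 5 + 8 + 17 + 15 + 10 + 16 + 6 + 7 + 3 = 94
Number of machines = 4
Ideal balanced load = 94 / 4 = 23.5

23.5


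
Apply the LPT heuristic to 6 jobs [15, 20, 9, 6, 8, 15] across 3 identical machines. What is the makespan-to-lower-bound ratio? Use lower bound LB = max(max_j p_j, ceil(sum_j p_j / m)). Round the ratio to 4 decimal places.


LPT order: [20, 15, 15, 9, 8, 6]
Machine loads after assignment: [26, 24, 23]
LPT makespan = 26
Lower bound = max(max_job, ceil(total/3)) = max(20, 25) = 25
Ratio = 26 / 25 = 1.04

1.04


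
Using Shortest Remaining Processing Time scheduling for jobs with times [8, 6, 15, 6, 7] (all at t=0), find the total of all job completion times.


Since all jobs arrive at t=0, SRPT equals SPT ordering.
SPT order: [6, 6, 7, 8, 15]
Completion times:
  Job 1: p=6, C=6
  Job 2: p=6, C=12
  Job 3: p=7, C=19
  Job 4: p=8, C=27
  Job 5: p=15, C=42
Total completion time = 6 + 12 + 19 + 27 + 42 = 106

106


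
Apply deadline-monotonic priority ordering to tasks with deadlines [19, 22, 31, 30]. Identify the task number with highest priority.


Sort tasks by relative deadline (ascending):
  Task 1: deadline = 19
  Task 2: deadline = 22
  Task 4: deadline = 30
  Task 3: deadline = 31
Priority order (highest first): [1, 2, 4, 3]
Highest priority task = 1

1


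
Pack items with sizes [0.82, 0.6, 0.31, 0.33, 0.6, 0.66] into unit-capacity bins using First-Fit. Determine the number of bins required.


Place items sequentially using First-Fit:
  Item 0.82 -> new Bin 1
  Item 0.6 -> new Bin 2
  Item 0.31 -> Bin 2 (now 0.91)
  Item 0.33 -> new Bin 3
  Item 0.6 -> Bin 3 (now 0.93)
  Item 0.66 -> new Bin 4
Total bins used = 4

4


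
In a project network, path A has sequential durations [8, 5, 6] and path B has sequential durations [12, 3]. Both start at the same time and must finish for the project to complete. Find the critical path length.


Path A total = 8 + 5 + 6 = 19
Path B total = 12 + 3 = 15
Critical path = longest path = max(19, 15) = 19

19


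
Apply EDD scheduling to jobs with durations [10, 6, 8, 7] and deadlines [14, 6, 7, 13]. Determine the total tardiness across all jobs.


Sort by due date (EDD order): [(6, 6), (8, 7), (7, 13), (10, 14)]
Compute completion times and tardiness:
  Job 1: p=6, d=6, C=6, tardiness=max(0,6-6)=0
  Job 2: p=8, d=7, C=14, tardiness=max(0,14-7)=7
  Job 3: p=7, d=13, C=21, tardiness=max(0,21-13)=8
  Job 4: p=10, d=14, C=31, tardiness=max(0,31-14)=17
Total tardiness = 32

32


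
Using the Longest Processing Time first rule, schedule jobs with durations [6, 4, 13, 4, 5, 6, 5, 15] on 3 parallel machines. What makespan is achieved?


Sort jobs in decreasing order (LPT): [15, 13, 6, 6, 5, 5, 4, 4]
Assign each job to the least loaded machine:
  Machine 1: jobs [15, 4], load = 19
  Machine 2: jobs [13, 5], load = 18
  Machine 3: jobs [6, 6, 5, 4], load = 21
Makespan = max load = 21

21


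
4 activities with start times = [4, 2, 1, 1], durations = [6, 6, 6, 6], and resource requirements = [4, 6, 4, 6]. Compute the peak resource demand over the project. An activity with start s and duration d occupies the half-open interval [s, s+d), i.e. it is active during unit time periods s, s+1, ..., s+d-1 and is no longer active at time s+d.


Each activity i is active on [start_i, start_i + duration_i).
Compute total resource usage per time slot:
  t=0: active resources = [], total = 0
  t=1: active resources = [4, 6], total = 10
  t=2: active resources = [6, 4, 6], total = 16
  t=3: active resources = [6, 4, 6], total = 16
  t=4: active resources = [4, 6, 4, 6], total = 20
  t=5: active resources = [4, 6, 4, 6], total = 20
  t=6: active resources = [4, 6, 4, 6], total = 20
  t=7: active resources = [4, 6], total = 10
  t=8: active resources = [4], total = 4
  t=9: active resources = [4], total = 4
Peak resource demand = 20

20


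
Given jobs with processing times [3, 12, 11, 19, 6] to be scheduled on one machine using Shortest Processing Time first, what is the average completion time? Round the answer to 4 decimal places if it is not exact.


Sort jobs by processing time (SPT order): [3, 6, 11, 12, 19]
Compute completion times sequentially:
  Job 1: processing = 3, completes at 3
  Job 2: processing = 6, completes at 9
  Job 3: processing = 11, completes at 20
  Job 4: processing = 12, completes at 32
  Job 5: processing = 19, completes at 51
Sum of completion times = 115
Average completion time = 115/5 = 23.0

23.0


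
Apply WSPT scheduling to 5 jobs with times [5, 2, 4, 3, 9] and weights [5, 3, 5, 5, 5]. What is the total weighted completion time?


Compute p/w ratios and sort ascending (WSPT): [(3, 5), (2, 3), (4, 5), (5, 5), (9, 5)]
Compute weighted completion times:
  Job (p=3,w=5): C=3, w*C=5*3=15
  Job (p=2,w=3): C=5, w*C=3*5=15
  Job (p=4,w=5): C=9, w*C=5*9=45
  Job (p=5,w=5): C=14, w*C=5*14=70
  Job (p=9,w=5): C=23, w*C=5*23=115
Total weighted completion time = 260

260


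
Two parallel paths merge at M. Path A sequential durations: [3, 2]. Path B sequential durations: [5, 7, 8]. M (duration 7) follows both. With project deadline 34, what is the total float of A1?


Forward pass: ES(A1) = sum of predecessors on chain A = 0
EF = ES + duration = 0 + 3 = 3
Backward pass: LF(M) = deadline = 34; LS(M) = 34 - 7 = 27
LF(A1) = LS(M) - sum(successors on chain A) = 27 - 2 = 25
LS = LF - duration = 25 - 3 = 22
Total float = LS - ES = 22 - 0 = 22

22


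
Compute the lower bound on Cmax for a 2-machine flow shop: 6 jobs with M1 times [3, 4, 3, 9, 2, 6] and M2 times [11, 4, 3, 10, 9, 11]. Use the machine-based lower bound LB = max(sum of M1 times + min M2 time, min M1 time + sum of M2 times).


LB1 = sum(M1 times) + min(M2 times) = 27 + 3 = 30
LB2 = min(M1 times) + sum(M2 times) = 2 + 48 = 50
Lower bound = max(LB1, LB2) = max(30, 50) = 50

50


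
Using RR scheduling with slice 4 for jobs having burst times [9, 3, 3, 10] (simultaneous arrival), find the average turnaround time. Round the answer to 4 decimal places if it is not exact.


Time quantum = 4
Execution trace:
  J1 runs 4 units, time = 4
  J2 runs 3 units, time = 7
  J3 runs 3 units, time = 10
  J4 runs 4 units, time = 14
  J1 runs 4 units, time = 18
  J4 runs 4 units, time = 22
  J1 runs 1 units, time = 23
  J4 runs 2 units, time = 25
Finish times: [23, 7, 10, 25]
Average turnaround = 65/4 = 16.25

16.25


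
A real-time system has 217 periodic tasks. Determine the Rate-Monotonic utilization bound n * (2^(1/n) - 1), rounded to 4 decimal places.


Compute 2^(1/217) = 1.0031993336
Subtract 1: 1.0031993336 - 1 = 0.0031993336
Multiply by n: 217 * 0.0031993336 = 0.6942553912
Round to 4 dp: 0.6943

0.6943


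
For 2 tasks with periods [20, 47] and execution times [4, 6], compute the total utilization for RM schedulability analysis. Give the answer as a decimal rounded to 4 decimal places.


Compute individual utilizations (exact fractions):
  Task 1: C/T = 4/20 = 1/5 (approx. 0.2)
  Task 2: C/T = 6/47 (approx. 0.1277)
Total utilization U = 1/5 + 6/47 = 77/235
Rounded to 4 decimal places: U = 0.3277
RM (Liu & Layland) bound for 2 tasks = 0.828427; compare with U = 77/235 (approx. 0.327660)
U <= bound, so schedulable by RM sufficient condition.

0.3277


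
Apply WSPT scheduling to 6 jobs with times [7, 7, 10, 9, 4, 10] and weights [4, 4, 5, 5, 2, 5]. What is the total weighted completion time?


Compute p/w ratios and sort ascending (WSPT): [(7, 4), (7, 4), (9, 5), (10, 5), (4, 2), (10, 5)]
Compute weighted completion times:
  Job (p=7,w=4): C=7, w*C=4*7=28
  Job (p=7,w=4): C=14, w*C=4*14=56
  Job (p=9,w=5): C=23, w*C=5*23=115
  Job (p=10,w=5): C=33, w*C=5*33=165
  Job (p=4,w=2): C=37, w*C=2*37=74
  Job (p=10,w=5): C=47, w*C=5*47=235
Total weighted completion time = 673

673


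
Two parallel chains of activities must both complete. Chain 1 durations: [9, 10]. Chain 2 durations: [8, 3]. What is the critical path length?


Path A total = 9 + 10 = 19
Path B total = 8 + 3 = 11
Critical path = longest path = max(19, 11) = 19

19


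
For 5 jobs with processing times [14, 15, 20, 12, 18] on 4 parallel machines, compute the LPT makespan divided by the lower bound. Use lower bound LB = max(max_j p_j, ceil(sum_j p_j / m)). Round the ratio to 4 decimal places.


LPT order: [20, 18, 15, 14, 12]
Machine loads after assignment: [20, 18, 15, 26]
LPT makespan = 26
Lower bound = max(max_job, ceil(total/4)) = max(20, 20) = 20
Ratio = 26 / 20 = 1.3

1.3


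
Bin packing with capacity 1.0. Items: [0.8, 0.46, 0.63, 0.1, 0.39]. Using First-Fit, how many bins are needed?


Place items sequentially using First-Fit:
  Item 0.8 -> new Bin 1
  Item 0.46 -> new Bin 2
  Item 0.63 -> new Bin 3
  Item 0.1 -> Bin 1 (now 0.9)
  Item 0.39 -> Bin 2 (now 0.85)
Total bins used = 3

3


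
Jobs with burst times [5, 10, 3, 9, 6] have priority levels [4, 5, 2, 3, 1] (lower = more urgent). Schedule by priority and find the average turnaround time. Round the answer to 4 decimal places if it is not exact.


Sort by priority (ascending = highest first):
Order: [(1, 6), (2, 3), (3, 9), (4, 5), (5, 10)]
Completion times:
  Priority 1, burst=6, C=6
  Priority 2, burst=3, C=9
  Priority 3, burst=9, C=18
  Priority 4, burst=5, C=23
  Priority 5, burst=10, C=33
Average turnaround = 89/5 = 17.8

17.8


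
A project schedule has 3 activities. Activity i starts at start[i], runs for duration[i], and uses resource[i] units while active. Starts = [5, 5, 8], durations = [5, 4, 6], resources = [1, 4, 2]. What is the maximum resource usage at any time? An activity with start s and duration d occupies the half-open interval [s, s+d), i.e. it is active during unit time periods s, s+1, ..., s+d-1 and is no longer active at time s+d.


Each activity i is active on [start_i, start_i + duration_i).
Compute total resource usage per time slot:
  t=0: active resources = [], total = 0
  t=1: active resources = [], total = 0
  t=2: active resources = [], total = 0
  t=3: active resources = [], total = 0
  t=4: active resources = [], total = 0
  t=5: active resources = [1, 4], total = 5
  t=6: active resources = [1, 4], total = 5
  t=7: active resources = [1, 4], total = 5
  t=8: active resources = [1, 4, 2], total = 7
  t=9: active resources = [1, 2], total = 3
  t=10: active resources = [2], total = 2
  t=11: active resources = [2], total = 2
  t=12: active resources = [2], total = 2
  t=13: active resources = [2], total = 2
Peak resource demand = 7

7


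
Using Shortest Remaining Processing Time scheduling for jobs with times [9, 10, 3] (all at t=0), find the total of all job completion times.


Since all jobs arrive at t=0, SRPT equals SPT ordering.
SPT order: [3, 9, 10]
Completion times:
  Job 1: p=3, C=3
  Job 2: p=9, C=12
  Job 3: p=10, C=22
Total completion time = 3 + 12 + 22 = 37

37


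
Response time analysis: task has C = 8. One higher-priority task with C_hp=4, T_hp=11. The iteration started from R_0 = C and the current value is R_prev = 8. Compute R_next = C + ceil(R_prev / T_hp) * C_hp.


R_next = C + ceil(R_prev / T_hp) * C_hp
ceil(8 / 11) = ceil(0.7273) = 1
Interference = 1 * 4 = 4
R_next = 8 + 4 = 12

12


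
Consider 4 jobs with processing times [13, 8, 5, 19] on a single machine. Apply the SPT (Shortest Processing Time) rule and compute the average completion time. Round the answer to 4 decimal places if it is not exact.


Sort jobs by processing time (SPT order): [5, 8, 13, 19]
Compute completion times sequentially:
  Job 1: processing = 5, completes at 5
  Job 2: processing = 8, completes at 13
  Job 3: processing = 13, completes at 26
  Job 4: processing = 19, completes at 45
Sum of completion times = 89
Average completion time = 89/4 = 22.25

22.25


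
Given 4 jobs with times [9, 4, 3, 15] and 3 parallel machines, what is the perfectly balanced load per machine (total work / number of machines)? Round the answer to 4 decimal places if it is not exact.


Total processing time = 9 + 4 + 3 + 15 = 31
Number of machines = 3
Ideal balanced load = 31 / 3 = 10.3333

10.3333


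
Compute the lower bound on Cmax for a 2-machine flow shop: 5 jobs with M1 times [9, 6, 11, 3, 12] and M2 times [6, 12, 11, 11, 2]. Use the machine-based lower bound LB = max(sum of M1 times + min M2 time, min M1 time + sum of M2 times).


LB1 = sum(M1 times) + min(M2 times) = 41 + 2 = 43
LB2 = min(M1 times) + sum(M2 times) = 3 + 42 = 45
Lower bound = max(LB1, LB2) = max(43, 45) = 45

45


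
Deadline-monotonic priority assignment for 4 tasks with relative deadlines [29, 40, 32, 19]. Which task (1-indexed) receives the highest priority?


Sort tasks by relative deadline (ascending):
  Task 4: deadline = 19
  Task 1: deadline = 29
  Task 3: deadline = 32
  Task 2: deadline = 40
Priority order (highest first): [4, 1, 3, 2]
Highest priority task = 4

4


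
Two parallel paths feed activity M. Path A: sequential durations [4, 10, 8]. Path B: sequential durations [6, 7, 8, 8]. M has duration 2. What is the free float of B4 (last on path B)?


ES(B4) = sum of predecessors on chain B = 21
EF(B4) = ES + duration = 21 + 8 = 29
Successor of B4 is M. ES(M) = max(sum(A), sum(B)) = max(22, 29) = 29
Free float = ES(successor) - EF(current) = 29 - 29 = 0

0


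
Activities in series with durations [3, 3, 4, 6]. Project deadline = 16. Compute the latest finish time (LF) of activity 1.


LF(activity 1) = deadline - sum of successor durations
Successors: activities 2 through 4 with durations [3, 4, 6]
Sum of successor durations = 13
LF = 16 - 13 = 3

3


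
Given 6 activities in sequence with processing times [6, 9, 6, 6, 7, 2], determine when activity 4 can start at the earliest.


Activity 4 starts after activities 1 through 3 complete.
Predecessor durations: [6, 9, 6]
ES = 6 + 9 + 6 = 21

21


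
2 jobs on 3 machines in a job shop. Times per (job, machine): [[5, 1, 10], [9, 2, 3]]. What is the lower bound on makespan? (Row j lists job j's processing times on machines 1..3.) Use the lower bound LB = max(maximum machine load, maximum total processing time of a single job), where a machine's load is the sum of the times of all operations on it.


Machine loads:
  Machine 1: 5 + 9 = 14
  Machine 2: 1 + 2 = 3
  Machine 3: 10 + 3 = 13
Max machine load = 14
Job totals:
  Job 1: 16
  Job 2: 14
Max job total = 16
Lower bound = max(14, 16) = 16

16


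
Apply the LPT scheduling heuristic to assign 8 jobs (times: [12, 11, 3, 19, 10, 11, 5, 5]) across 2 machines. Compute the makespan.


Sort jobs in decreasing order (LPT): [19, 12, 11, 11, 10, 5, 5, 3]
Assign each job to the least loaded machine:
  Machine 1: jobs [19, 11, 5, 3], load = 38
  Machine 2: jobs [12, 11, 10, 5], load = 38
Makespan = max load = 38

38


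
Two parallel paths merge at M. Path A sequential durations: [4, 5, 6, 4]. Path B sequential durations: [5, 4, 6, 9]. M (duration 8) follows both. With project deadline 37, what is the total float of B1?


Forward pass: ES(B1) = sum of predecessors on chain B = 0
EF = ES + duration = 0 + 5 = 5
Backward pass: LF(M) = deadline = 37; LS(M) = 37 - 8 = 29
LF(B1) = LS(M) - sum(successors on chain B) = 29 - 19 = 10
LS = LF - duration = 10 - 5 = 5
Total float = LS - ES = 5 - 0 = 5

5


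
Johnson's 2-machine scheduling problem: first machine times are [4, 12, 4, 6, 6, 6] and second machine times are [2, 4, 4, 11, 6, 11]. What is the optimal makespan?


Apply Johnson's rule:
  Group 1 (a <= b): [(3, 4, 4), (4, 6, 11), (5, 6, 6), (6, 6, 11)]
  Group 2 (a > b): [(2, 12, 4), (1, 4, 2)]
Optimal job order: [3, 4, 5, 6, 2, 1]
Schedule:
  Job 3: M1 done at 4, M2 done at 8
  Job 4: M1 done at 10, M2 done at 21
  Job 5: M1 done at 16, M2 done at 27
  Job 6: M1 done at 22, M2 done at 38
  Job 2: M1 done at 34, M2 done at 42
  Job 1: M1 done at 38, M2 done at 44
Makespan = 44

44


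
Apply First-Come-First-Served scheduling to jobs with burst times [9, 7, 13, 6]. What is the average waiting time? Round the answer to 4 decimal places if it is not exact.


FCFS order (as given): [9, 7, 13, 6]
Waiting times:
  Job 1: wait = 0
  Job 2: wait = 9
  Job 3: wait = 16
  Job 4: wait = 29
Sum of waiting times = 54
Average waiting time = 54/4 = 13.5

13.5


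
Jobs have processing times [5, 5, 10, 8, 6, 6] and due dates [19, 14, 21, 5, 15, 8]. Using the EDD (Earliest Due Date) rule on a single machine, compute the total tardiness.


Sort by due date (EDD order): [(8, 5), (6, 8), (5, 14), (6, 15), (5, 19), (10, 21)]
Compute completion times and tardiness:
  Job 1: p=8, d=5, C=8, tardiness=max(0,8-5)=3
  Job 2: p=6, d=8, C=14, tardiness=max(0,14-8)=6
  Job 3: p=5, d=14, C=19, tardiness=max(0,19-14)=5
  Job 4: p=6, d=15, C=25, tardiness=max(0,25-15)=10
  Job 5: p=5, d=19, C=30, tardiness=max(0,30-19)=11
  Job 6: p=10, d=21, C=40, tardiness=max(0,40-21)=19
Total tardiness = 54

54


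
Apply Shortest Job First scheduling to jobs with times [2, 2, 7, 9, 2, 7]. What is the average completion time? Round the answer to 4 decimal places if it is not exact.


SJF order (ascending): [2, 2, 2, 7, 7, 9]
Completion times:
  Job 1: burst=2, C=2
  Job 2: burst=2, C=4
  Job 3: burst=2, C=6
  Job 4: burst=7, C=13
  Job 5: burst=7, C=20
  Job 6: burst=9, C=29
Average completion = 74/6 = 12.3333

12.3333


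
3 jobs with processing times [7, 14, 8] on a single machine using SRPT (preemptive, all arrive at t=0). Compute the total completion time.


Since all jobs arrive at t=0, SRPT equals SPT ordering.
SPT order: [7, 8, 14]
Completion times:
  Job 1: p=7, C=7
  Job 2: p=8, C=15
  Job 3: p=14, C=29
Total completion time = 7 + 15 + 29 = 51

51


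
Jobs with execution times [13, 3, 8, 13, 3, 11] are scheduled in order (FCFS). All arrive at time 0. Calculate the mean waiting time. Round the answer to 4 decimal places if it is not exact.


FCFS order (as given): [13, 3, 8, 13, 3, 11]
Waiting times:
  Job 1: wait = 0
  Job 2: wait = 13
  Job 3: wait = 16
  Job 4: wait = 24
  Job 5: wait = 37
  Job 6: wait = 40
Sum of waiting times = 130
Average waiting time = 130/6 = 21.6667

21.6667


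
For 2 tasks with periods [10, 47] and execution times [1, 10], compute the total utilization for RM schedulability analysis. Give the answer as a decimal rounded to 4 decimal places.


Compute individual utilizations (exact fractions):
  Task 1: C/T = 1/10 (approx. 0.1)
  Task 2: C/T = 10/47 (approx. 0.2128)
Total utilization U = 1/10 + 10/47 = 147/470
Rounded to 4 decimal places: U = 0.3128
RM (Liu & Layland) bound for 2 tasks = 0.828427; compare with U = 147/470 (approx. 0.312766)
U <= bound, so schedulable by RM sufficient condition.

0.3128


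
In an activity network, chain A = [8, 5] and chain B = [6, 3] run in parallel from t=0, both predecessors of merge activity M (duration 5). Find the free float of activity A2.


ES(A2) = sum of predecessors on chain A = 8
EF(A2) = ES + duration = 8 + 5 = 13
Successor of A2 is M. ES(M) = max(sum(A), sum(B)) = max(13, 9) = 13
Free float = ES(successor) - EF(current) = 13 - 13 = 0

0


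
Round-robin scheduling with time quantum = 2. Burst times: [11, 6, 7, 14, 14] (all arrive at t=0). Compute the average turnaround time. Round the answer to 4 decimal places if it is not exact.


Time quantum = 2
Execution trace:
  J1 runs 2 units, time = 2
  J2 runs 2 units, time = 4
  J3 runs 2 units, time = 6
  J4 runs 2 units, time = 8
  J5 runs 2 units, time = 10
  J1 runs 2 units, time = 12
  J2 runs 2 units, time = 14
  J3 runs 2 units, time = 16
  J4 runs 2 units, time = 18
  J5 runs 2 units, time = 20
  J1 runs 2 units, time = 22
  J2 runs 2 units, time = 24
  J3 runs 2 units, time = 26
  J4 runs 2 units, time = 28
  J5 runs 2 units, time = 30
  J1 runs 2 units, time = 32
  J3 runs 1 units, time = 33
  J4 runs 2 units, time = 35
  J5 runs 2 units, time = 37
  J1 runs 2 units, time = 39
  J4 runs 2 units, time = 41
  J5 runs 2 units, time = 43
  J1 runs 1 units, time = 44
  J4 runs 2 units, time = 46
  J5 runs 2 units, time = 48
  J4 runs 2 units, time = 50
  J5 runs 2 units, time = 52
Finish times: [44, 24, 33, 50, 52]
Average turnaround = 203/5 = 40.6

40.6


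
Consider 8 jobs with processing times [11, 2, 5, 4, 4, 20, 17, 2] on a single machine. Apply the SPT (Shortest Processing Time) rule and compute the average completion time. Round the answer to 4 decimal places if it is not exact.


Sort jobs by processing time (SPT order): [2, 2, 4, 4, 5, 11, 17, 20]
Compute completion times sequentially:
  Job 1: processing = 2, completes at 2
  Job 2: processing = 2, completes at 4
  Job 3: processing = 4, completes at 8
  Job 4: processing = 4, completes at 12
  Job 5: processing = 5, completes at 17
  Job 6: processing = 11, completes at 28
  Job 7: processing = 17, completes at 45
  Job 8: processing = 20, completes at 65
Sum of completion times = 181
Average completion time = 181/8 = 22.625

22.625


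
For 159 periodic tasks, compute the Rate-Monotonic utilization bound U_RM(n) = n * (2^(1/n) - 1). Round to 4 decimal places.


Compute 2^(1/159) = 1.0043689323
Subtract 1: 1.0043689323 - 1 = 0.0043689323
Multiply by n: 159 * 0.0043689323 = 0.6946602357
Round to 4 dp: 0.6947

0.6947


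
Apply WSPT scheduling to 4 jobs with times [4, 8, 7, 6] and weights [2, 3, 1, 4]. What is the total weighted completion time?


Compute p/w ratios and sort ascending (WSPT): [(6, 4), (4, 2), (8, 3), (7, 1)]
Compute weighted completion times:
  Job (p=6,w=4): C=6, w*C=4*6=24
  Job (p=4,w=2): C=10, w*C=2*10=20
  Job (p=8,w=3): C=18, w*C=3*18=54
  Job (p=7,w=1): C=25, w*C=1*25=25
Total weighted completion time = 123

123


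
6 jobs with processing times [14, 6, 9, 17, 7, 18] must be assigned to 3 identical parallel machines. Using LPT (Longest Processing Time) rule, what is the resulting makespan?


Sort jobs in decreasing order (LPT): [18, 17, 14, 9, 7, 6]
Assign each job to the least loaded machine:
  Machine 1: jobs [18, 6], load = 24
  Machine 2: jobs [17, 7], load = 24
  Machine 3: jobs [14, 9], load = 23
Makespan = max load = 24

24


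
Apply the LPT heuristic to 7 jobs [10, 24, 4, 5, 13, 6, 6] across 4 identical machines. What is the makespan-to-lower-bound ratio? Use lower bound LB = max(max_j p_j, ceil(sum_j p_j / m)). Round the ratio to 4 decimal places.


LPT order: [24, 13, 10, 6, 6, 5, 4]
Machine loads after assignment: [24, 13, 15, 16]
LPT makespan = 24
Lower bound = max(max_job, ceil(total/4)) = max(24, 17) = 24
Ratio = 24 / 24 = 1.0

1.0


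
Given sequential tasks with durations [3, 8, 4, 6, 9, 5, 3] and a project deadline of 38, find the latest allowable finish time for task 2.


LF(activity 2) = deadline - sum of successor durations
Successors: activities 3 through 7 with durations [4, 6, 9, 5, 3]
Sum of successor durations = 27
LF = 38 - 27 = 11

11


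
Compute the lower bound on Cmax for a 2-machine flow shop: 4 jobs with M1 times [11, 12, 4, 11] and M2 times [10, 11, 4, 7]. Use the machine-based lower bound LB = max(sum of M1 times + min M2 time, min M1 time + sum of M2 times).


LB1 = sum(M1 times) + min(M2 times) = 38 + 4 = 42
LB2 = min(M1 times) + sum(M2 times) = 4 + 32 = 36
Lower bound = max(LB1, LB2) = max(42, 36) = 42

42


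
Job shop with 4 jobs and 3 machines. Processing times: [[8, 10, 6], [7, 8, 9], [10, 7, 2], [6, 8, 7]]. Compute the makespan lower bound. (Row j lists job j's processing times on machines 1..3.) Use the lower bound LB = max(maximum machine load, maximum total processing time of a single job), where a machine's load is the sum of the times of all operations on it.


Machine loads:
  Machine 1: 8 + 7 + 10 + 6 = 31
  Machine 2: 10 + 8 + 7 + 8 = 33
  Machine 3: 6 + 9 + 2 + 7 = 24
Max machine load = 33
Job totals:
  Job 1: 24
  Job 2: 24
  Job 3: 19
  Job 4: 21
Max job total = 24
Lower bound = max(33, 24) = 33

33


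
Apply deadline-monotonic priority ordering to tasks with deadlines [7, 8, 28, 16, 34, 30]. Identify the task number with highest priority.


Sort tasks by relative deadline (ascending):
  Task 1: deadline = 7
  Task 2: deadline = 8
  Task 4: deadline = 16
  Task 3: deadline = 28
  Task 6: deadline = 30
  Task 5: deadline = 34
Priority order (highest first): [1, 2, 4, 3, 6, 5]
Highest priority task = 1

1


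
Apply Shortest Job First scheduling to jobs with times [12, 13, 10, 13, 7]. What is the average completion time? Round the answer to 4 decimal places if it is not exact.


SJF order (ascending): [7, 10, 12, 13, 13]
Completion times:
  Job 1: burst=7, C=7
  Job 2: burst=10, C=17
  Job 3: burst=12, C=29
  Job 4: burst=13, C=42
  Job 5: burst=13, C=55
Average completion = 150/5 = 30.0

30.0


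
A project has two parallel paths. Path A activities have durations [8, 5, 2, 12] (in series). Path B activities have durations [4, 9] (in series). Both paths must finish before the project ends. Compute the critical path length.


Path A total = 8 + 5 + 2 + 12 = 27
Path B total = 4 + 9 = 13
Critical path = longest path = max(27, 13) = 27

27


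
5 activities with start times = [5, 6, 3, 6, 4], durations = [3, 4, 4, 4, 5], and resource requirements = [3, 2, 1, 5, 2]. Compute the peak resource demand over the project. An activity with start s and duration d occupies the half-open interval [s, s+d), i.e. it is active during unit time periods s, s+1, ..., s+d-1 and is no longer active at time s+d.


Each activity i is active on [start_i, start_i + duration_i).
Compute total resource usage per time slot:
  t=0: active resources = [], total = 0
  t=1: active resources = [], total = 0
  t=2: active resources = [], total = 0
  t=3: active resources = [1], total = 1
  t=4: active resources = [1, 2], total = 3
  t=5: active resources = [3, 1, 2], total = 6
  t=6: active resources = [3, 2, 1, 5, 2], total = 13
  t=7: active resources = [3, 2, 5, 2], total = 12
  t=8: active resources = [2, 5, 2], total = 9
  t=9: active resources = [2, 5], total = 7
Peak resource demand = 13

13


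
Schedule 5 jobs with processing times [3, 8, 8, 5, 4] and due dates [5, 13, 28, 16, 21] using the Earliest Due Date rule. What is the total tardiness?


Sort by due date (EDD order): [(3, 5), (8, 13), (5, 16), (4, 21), (8, 28)]
Compute completion times and tardiness:
  Job 1: p=3, d=5, C=3, tardiness=max(0,3-5)=0
  Job 2: p=8, d=13, C=11, tardiness=max(0,11-13)=0
  Job 3: p=5, d=16, C=16, tardiness=max(0,16-16)=0
  Job 4: p=4, d=21, C=20, tardiness=max(0,20-21)=0
  Job 5: p=8, d=28, C=28, tardiness=max(0,28-28)=0
Total tardiness = 0

0


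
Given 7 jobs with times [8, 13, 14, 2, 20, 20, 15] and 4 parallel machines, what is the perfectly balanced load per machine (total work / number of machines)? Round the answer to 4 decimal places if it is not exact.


Total processing time = 8 + 13 + 14 + 2 + 20 + 20 + 15 = 92
Number of machines = 4
Ideal balanced load = 92 / 4 = 23.0

23.0


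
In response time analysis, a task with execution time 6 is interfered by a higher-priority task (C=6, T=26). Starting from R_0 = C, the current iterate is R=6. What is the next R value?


R_next = C + ceil(R_prev / T_hp) * C_hp
ceil(6 / 26) = ceil(0.2308) = 1
Interference = 1 * 6 = 6
R_next = 6 + 6 = 12

12


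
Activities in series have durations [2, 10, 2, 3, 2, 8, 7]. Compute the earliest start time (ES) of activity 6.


Activity 6 starts after activities 1 through 5 complete.
Predecessor durations: [2, 10, 2, 3, 2]
ES = 2 + 10 + 2 + 3 + 2 = 19

19


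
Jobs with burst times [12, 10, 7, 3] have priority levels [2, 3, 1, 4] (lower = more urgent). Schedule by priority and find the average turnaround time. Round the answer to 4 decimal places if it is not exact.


Sort by priority (ascending = highest first):
Order: [(1, 7), (2, 12), (3, 10), (4, 3)]
Completion times:
  Priority 1, burst=7, C=7
  Priority 2, burst=12, C=19
  Priority 3, burst=10, C=29
  Priority 4, burst=3, C=32
Average turnaround = 87/4 = 21.75

21.75


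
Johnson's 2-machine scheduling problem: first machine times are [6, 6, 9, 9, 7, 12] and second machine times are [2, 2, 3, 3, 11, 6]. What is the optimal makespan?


Apply Johnson's rule:
  Group 1 (a <= b): [(5, 7, 11)]
  Group 2 (a > b): [(6, 12, 6), (3, 9, 3), (4, 9, 3), (1, 6, 2), (2, 6, 2)]
Optimal job order: [5, 6, 3, 4, 1, 2]
Schedule:
  Job 5: M1 done at 7, M2 done at 18
  Job 6: M1 done at 19, M2 done at 25
  Job 3: M1 done at 28, M2 done at 31
  Job 4: M1 done at 37, M2 done at 40
  Job 1: M1 done at 43, M2 done at 45
  Job 2: M1 done at 49, M2 done at 51
Makespan = 51

51


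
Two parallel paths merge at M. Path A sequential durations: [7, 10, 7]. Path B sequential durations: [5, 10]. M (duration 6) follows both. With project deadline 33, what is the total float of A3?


Forward pass: ES(A3) = sum of predecessors on chain A = 17
EF = ES + duration = 17 + 7 = 24
Backward pass: LF(M) = deadline = 33; LS(M) = 33 - 6 = 27
LF(A3) = LS(M) - sum(successors on chain A) = 27 - 0 = 27
LS = LF - duration = 27 - 7 = 20
Total float = LS - ES = 20 - 17 = 3

3


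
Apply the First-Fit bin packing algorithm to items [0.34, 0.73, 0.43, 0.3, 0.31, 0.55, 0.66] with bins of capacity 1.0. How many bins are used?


Place items sequentially using First-Fit:
  Item 0.34 -> new Bin 1
  Item 0.73 -> new Bin 2
  Item 0.43 -> Bin 1 (now 0.77)
  Item 0.3 -> new Bin 3
  Item 0.31 -> Bin 3 (now 0.61)
  Item 0.55 -> new Bin 4
  Item 0.66 -> new Bin 5
Total bins used = 5

5


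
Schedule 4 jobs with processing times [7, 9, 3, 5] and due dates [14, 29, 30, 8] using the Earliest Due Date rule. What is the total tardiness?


Sort by due date (EDD order): [(5, 8), (7, 14), (9, 29), (3, 30)]
Compute completion times and tardiness:
  Job 1: p=5, d=8, C=5, tardiness=max(0,5-8)=0
  Job 2: p=7, d=14, C=12, tardiness=max(0,12-14)=0
  Job 3: p=9, d=29, C=21, tardiness=max(0,21-29)=0
  Job 4: p=3, d=30, C=24, tardiness=max(0,24-30)=0
Total tardiness = 0

0


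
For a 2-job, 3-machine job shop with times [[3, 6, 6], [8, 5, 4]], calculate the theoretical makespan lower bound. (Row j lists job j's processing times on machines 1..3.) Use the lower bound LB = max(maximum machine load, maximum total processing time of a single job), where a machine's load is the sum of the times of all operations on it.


Machine loads:
  Machine 1: 3 + 8 = 11
  Machine 2: 6 + 5 = 11
  Machine 3: 6 + 4 = 10
Max machine load = 11
Job totals:
  Job 1: 15
  Job 2: 17
Max job total = 17
Lower bound = max(11, 17) = 17

17
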